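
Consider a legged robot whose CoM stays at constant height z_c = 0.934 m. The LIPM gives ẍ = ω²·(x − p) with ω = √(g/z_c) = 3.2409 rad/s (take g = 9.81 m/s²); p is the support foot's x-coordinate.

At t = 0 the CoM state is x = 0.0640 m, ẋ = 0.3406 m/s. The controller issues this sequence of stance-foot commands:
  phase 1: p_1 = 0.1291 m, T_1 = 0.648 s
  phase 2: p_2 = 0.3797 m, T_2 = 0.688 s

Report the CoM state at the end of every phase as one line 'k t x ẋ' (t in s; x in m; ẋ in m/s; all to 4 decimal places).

phase 1: p=0.1291, T=0.648, ωT=2.100103, cosh=4.144728, sinh=4.022284; start (x,ẋ)=(0.064000, 0.340600) → end (x,ẋ)=(0.281997, 0.563062)
phase 2: p=0.3797, T=0.688, ωT=2.229739, cosh=4.702499, sinh=4.594942; start (x,ẋ)=(0.281997, 0.563062) → end (x,ẋ)=(0.718562, 1.192835)

1 0.6480 0.2820 0.5631
2 1.3360 0.7186 1.1928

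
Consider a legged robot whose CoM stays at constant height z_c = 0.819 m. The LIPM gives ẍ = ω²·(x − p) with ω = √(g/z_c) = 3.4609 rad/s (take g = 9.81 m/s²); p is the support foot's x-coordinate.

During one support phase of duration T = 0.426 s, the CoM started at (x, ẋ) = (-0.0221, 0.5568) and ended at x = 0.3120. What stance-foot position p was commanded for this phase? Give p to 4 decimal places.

ωT = 3.4609·0.426 = 1.474343; cosh(ωT) = 2.298548, sinh(ωT) = 2.069619
x(T) = p + (x₀−p)·cosh(ωT) + (ẋ₀/ω)·sinh(ωT) ⇒ p·(1 − cosh) = x(T) − x₀·cosh − (ẋ₀/ω)·sinh
numerator   = 0.3120 − (-0.0221)·2.298548 − (0.5568/3.4609)·2.069619 = 0.029831
denominator = 1 − 2.298548 = -1.298548
p = 0.029831 / -1.298548 = -0.0230

p = -0.0230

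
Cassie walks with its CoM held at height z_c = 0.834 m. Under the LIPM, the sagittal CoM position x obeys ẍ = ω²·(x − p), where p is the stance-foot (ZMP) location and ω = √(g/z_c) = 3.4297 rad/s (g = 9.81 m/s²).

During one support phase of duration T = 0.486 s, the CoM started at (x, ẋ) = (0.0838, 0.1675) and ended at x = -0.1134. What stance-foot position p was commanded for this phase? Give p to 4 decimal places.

p = 0.2686

ωT = 3.4297·0.486 = 1.666834; cosh(ωT) = 2.742111, sinh(ωT) = 2.553267
x(T) = p + (x₀−p)·cosh(ωT) + (ẋ₀/ω)·sinh(ωT) ⇒ p·(1 − cosh) = x(T) − x₀·cosh − (ẋ₀/ω)·sinh
numerator   = -0.1134 − (0.0838)·2.742111 − (0.1675/3.4297)·2.553267 = -0.467886
denominator = 1 − 2.742111 = -1.742111
p = -0.467886 / -1.742111 = 0.2686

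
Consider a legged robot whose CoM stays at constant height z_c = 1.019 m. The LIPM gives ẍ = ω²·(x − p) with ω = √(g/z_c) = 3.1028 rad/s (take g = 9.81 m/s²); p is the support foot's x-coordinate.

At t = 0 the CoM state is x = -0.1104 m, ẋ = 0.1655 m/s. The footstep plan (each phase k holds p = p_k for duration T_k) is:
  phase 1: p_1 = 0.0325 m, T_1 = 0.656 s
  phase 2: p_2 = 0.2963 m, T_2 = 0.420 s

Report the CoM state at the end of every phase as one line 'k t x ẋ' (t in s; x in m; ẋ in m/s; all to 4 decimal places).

1 0.6560 -0.3231 -1.0239
2 1.0760 -1.4905 -5.3000

phase 1: p=0.0325, T=0.656, ωT=2.035437, cosh=3.893109, sinh=3.762486; start (x,ẋ)=(-0.110400, 0.165500) → end (x,ẋ)=(-0.323138, -1.023940)
phase 2: p=0.2963, T=0.420, ωT=1.303176, cosh=1.976318, sinh=1.704651; start (x,ẋ)=(-0.323138, -1.023940) → end (x,ẋ)=(-1.490451, -5.299958)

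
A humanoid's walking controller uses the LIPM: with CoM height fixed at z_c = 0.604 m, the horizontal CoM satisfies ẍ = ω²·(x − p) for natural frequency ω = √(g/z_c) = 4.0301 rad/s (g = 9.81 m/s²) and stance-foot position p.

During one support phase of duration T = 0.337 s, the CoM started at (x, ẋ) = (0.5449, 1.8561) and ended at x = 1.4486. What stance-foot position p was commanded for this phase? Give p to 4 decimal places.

p = 0.4821

ωT = 4.0301·0.337 = 1.358144; cosh(ωT) = 2.073053, sinh(ωT) = 1.815915
x(T) = p + (x₀−p)·cosh(ωT) + (ẋ₀/ω)·sinh(ωT) ⇒ p·(1 − cosh) = x(T) − x₀·cosh − (ẋ₀/ω)·sinh
numerator   = 1.4486 − (0.5449)·2.073053 − (1.8561/4.0301)·1.815915 = -0.517343
denominator = 1 − 2.073053 = -1.073053
p = -0.517343 / -1.073053 = 0.4821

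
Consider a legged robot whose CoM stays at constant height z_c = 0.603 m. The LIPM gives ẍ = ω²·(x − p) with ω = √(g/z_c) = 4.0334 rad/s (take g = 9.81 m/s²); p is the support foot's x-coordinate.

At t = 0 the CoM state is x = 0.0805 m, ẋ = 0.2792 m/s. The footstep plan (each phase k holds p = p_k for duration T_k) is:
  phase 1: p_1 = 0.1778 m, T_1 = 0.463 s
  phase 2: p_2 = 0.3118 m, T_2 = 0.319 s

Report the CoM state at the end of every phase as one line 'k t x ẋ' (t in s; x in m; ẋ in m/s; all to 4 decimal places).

1 0.4630 0.0741 -0.3146
2 0.7820 -0.2818 -2.2163

phase 1: p=0.1778, T=0.463, ωT=1.867464, cosh=3.313190, sinh=3.158675; start (x,ẋ)=(0.080500, 0.279200) → end (x,ẋ)=(0.074076, -0.314579)
phase 2: p=0.3118, T=0.319, ωT=1.286655, cosh=1.948423, sinh=1.672230; start (x,ẋ)=(0.074076, -0.314579) → end (x,ẋ)=(-0.281809, -2.216324)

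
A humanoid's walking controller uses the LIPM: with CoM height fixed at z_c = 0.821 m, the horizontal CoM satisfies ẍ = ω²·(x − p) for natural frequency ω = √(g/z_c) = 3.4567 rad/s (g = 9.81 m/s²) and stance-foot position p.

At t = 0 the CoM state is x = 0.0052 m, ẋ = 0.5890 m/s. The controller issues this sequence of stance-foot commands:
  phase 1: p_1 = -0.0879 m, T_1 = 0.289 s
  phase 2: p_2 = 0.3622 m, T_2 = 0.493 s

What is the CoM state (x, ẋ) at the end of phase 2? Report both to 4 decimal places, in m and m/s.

x = 1.0482, ẋ = 2.6721

phase 1: p=-0.0879, T=0.289, ωT=0.998986, cosh=1.541890, sinh=1.173638; start (x,ẋ)=(0.005200, 0.589000) → end (x,ẋ)=(0.255630, 1.285872)
phase 2: p=0.3622, T=0.493, ωT=1.704153, cosh=2.839327, sinh=2.657401; start (x,ẋ)=(0.255630, 1.285872) → end (x,ẋ)=(1.048152, 2.672081)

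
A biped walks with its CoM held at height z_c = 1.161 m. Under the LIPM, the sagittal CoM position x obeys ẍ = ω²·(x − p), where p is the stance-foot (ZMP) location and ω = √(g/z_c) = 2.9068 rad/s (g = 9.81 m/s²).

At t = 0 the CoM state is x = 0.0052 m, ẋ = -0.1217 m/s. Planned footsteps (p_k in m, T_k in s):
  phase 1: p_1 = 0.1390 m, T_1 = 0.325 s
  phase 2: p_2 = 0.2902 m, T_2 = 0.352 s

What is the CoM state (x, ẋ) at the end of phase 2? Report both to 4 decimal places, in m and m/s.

x = -0.5822, ẋ = -2.3407

phase 1: p=0.1390, T=0.325, ωT=0.944710, cosh=1.480430, sinh=1.091638; start (x,ẋ)=(0.005200, -0.121700) → end (x,ẋ)=(-0.104785, -0.604739)
phase 2: p=0.2902, T=0.352, ωT=1.023194, cosh=1.570755, sinh=1.211310; start (x,ẋ)=(-0.104785, -0.604739) → end (x,ẋ)=(-0.582230, -2.340655)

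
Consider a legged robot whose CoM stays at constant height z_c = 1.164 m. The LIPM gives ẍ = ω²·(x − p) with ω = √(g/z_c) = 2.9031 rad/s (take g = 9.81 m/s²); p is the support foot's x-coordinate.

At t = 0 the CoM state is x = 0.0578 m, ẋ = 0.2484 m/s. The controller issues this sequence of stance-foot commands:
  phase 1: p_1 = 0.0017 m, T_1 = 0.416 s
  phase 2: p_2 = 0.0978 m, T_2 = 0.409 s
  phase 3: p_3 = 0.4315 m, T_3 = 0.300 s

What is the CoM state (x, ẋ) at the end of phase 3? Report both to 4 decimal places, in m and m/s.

x = 1.4362, ẋ = 3.3611

phase 1: p=0.0017, T=0.416, ωT=1.207690, cosh=1.822316, sinh=1.523429; start (x,ẋ)=(0.057800, 0.248400) → end (x,ẋ)=(0.234282, 0.700775)
phase 2: p=0.0978, T=0.409, ωT=1.187368, cosh=1.791732, sinh=1.486709; start (x,ẋ)=(0.234282, 0.700775) → end (x,ẋ)=(0.701214, 1.844667)
phase 3: p=0.4315, T=0.300, ωT=0.870930, cosh=1.403847, sinh=0.985285; start (x,ẋ)=(0.701214, 1.844667) → end (x,ẋ)=(1.436200, 3.361115)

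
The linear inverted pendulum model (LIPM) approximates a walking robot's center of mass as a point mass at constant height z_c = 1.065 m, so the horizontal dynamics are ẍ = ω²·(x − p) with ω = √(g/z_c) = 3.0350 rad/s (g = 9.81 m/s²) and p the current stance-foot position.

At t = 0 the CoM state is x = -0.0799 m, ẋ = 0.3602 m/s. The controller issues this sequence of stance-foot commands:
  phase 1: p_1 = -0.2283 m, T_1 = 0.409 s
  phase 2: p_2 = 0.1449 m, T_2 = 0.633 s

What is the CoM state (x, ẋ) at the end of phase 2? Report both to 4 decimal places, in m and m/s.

phase 1: p=-0.2283, T=0.409, ωT=1.241315, cosh=1.874582, sinh=1.585578; start (x,ẋ)=(-0.079900, 0.360200) → end (x,ẋ)=(0.238068, 1.389359)
phase 2: p=0.1449, T=0.633, ωT=1.921155, cosh=3.487639, sinh=3.341202; start (x,ẋ)=(0.238068, 1.389359) → end (x,ẋ)=(1.999368, 5.790356)

x = 1.9994, ẋ = 5.7904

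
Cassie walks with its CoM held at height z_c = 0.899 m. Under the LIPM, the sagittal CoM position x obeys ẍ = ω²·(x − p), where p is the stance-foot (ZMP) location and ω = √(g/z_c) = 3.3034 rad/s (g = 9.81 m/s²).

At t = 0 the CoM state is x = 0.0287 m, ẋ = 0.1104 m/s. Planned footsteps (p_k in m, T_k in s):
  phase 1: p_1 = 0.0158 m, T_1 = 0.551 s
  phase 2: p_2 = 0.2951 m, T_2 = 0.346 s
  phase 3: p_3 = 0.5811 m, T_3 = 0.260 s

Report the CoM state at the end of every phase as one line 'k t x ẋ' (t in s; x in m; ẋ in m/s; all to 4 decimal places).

phase 1: p=0.0158, T=0.551, ωT=1.820173, cosh=3.167463, sinh=3.005466; start (x,ẋ)=(0.028700, 0.110400) → end (x,ẋ)=(0.157103, 0.477762)
phase 2: p=0.2951, T=0.346, ωT=1.142976, cosh=1.727479, sinh=1.408610; start (x,ẋ)=(0.157103, 0.477762) → end (x,ẋ)=(0.260437, 0.183198)
phase 3: p=0.5811, T=0.260, ωT=0.858884, cosh=1.392080, sinh=0.968445; start (x,ẋ)=(0.260437, 0.183198) → end (x,ẋ)=(0.188419, -0.770826)

1 0.5510 0.1571 0.4778
2 0.8970 0.2604 0.1832
3 1.1570 0.1884 -0.7708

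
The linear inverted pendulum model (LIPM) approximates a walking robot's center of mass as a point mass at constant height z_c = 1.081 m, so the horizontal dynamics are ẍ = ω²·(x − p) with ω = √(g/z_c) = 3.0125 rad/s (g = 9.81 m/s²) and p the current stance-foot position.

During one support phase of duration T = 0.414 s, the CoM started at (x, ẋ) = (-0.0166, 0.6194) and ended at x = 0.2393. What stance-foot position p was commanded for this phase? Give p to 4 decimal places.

p = 0.0653

ωT = 3.0125·0.414 = 1.247175; cosh(ωT) = 1.883906, sinh(ωT) = 1.596591
x(T) = p + (x₀−p)·cosh(ωT) + (ẋ₀/ω)·sinh(ωT) ⇒ p·(1 − cosh) = x(T) − x₀·cosh − (ẋ₀/ω)·sinh
numerator   = 0.2393 − (-0.0166)·1.883906 − (0.6194/3.0125)·1.596591 = -0.057702
denominator = 1 − 1.883906 = -0.883906
p = -0.057702 / -0.883906 = 0.0653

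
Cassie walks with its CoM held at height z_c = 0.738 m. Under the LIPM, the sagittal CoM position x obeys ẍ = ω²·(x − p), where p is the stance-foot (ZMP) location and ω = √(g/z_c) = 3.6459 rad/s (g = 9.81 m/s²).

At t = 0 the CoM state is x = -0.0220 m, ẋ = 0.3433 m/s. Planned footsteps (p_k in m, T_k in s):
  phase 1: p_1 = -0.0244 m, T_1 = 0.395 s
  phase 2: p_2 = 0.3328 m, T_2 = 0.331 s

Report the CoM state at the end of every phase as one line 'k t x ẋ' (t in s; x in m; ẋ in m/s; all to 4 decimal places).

phase 1: p=-0.0244, T=0.395, ωT=1.440131, cosh=2.229072, sinh=1.992175; start (x,ẋ)=(-0.022000, 0.343300) → end (x,ẋ)=(0.168534, 0.782672)
phase 2: p=0.3328, T=0.331, ωT=1.206793, cosh=1.820951, sinh=1.521796; start (x,ẋ)=(0.168534, 0.782672) → end (x,ẋ)=(0.360367, 0.513809)

1 0.3950 0.1685 0.7827
2 0.7260 0.3604 0.5138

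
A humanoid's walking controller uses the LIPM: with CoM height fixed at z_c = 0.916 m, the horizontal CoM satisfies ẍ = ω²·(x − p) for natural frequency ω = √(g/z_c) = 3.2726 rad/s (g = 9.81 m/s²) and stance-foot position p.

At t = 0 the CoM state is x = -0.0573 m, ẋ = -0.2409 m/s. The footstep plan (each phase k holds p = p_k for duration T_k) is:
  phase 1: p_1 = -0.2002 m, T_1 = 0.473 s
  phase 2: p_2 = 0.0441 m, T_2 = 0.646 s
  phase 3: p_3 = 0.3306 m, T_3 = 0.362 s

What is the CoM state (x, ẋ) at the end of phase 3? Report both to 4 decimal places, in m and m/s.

x = 0.9180, ẋ = 2.2330

phase 1: p=-0.2002, T=0.473, ωT=1.547940, cosh=2.457230, sinh=2.244544; start (x,ẋ)=(-0.057300, -0.240900) → end (x,ẋ)=(-0.014285, 0.457725)
phase 2: p=0.0441, T=0.646, ωT=2.114100, cosh=4.201434, sinh=4.080692; start (x,ẋ)=(-0.014285, 0.457725) → end (x,ẋ)=(0.369546, 1.143392)
phase 3: p=0.3306, T=0.362, ωT=1.184681, cosh=1.787744, sinh=1.481900; start (x,ẋ)=(0.369546, 1.143392) → end (x,ẋ)=(0.917978, 2.232970)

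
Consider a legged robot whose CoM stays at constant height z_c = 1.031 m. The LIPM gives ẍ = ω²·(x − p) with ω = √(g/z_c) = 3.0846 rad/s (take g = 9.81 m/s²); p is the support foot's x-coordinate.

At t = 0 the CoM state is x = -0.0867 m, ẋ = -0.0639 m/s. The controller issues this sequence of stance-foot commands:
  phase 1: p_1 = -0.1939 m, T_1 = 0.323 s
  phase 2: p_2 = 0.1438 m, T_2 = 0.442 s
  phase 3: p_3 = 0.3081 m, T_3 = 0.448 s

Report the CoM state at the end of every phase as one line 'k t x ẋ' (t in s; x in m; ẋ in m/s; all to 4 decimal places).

1 0.3230 -0.0532 0.2884
2 0.7650 -0.0956 -0.5093
3 1.2130 -0.8545 -3.4014

phase 1: p=-0.1939, T=0.323, ωT=0.996326, cosh=1.538773, sinh=1.169540; start (x,ẋ)=(-0.086700, -0.063900) → end (x,ẋ)=(-0.053171, 0.288403)
phase 2: p=0.1438, T=0.442, ωT=1.363393, cosh=2.082614, sinh=1.826822; start (x,ẋ)=(-0.053171, 0.288403) → end (x,ẋ)=(-0.095612, -0.509306)
phase 3: p=0.3081, T=0.448, ωT=1.381901, cosh=2.116783, sinh=1.865682; start (x,ẋ)=(-0.095612, -0.509306) → end (x,ẋ)=(-0.854517, -3.401403)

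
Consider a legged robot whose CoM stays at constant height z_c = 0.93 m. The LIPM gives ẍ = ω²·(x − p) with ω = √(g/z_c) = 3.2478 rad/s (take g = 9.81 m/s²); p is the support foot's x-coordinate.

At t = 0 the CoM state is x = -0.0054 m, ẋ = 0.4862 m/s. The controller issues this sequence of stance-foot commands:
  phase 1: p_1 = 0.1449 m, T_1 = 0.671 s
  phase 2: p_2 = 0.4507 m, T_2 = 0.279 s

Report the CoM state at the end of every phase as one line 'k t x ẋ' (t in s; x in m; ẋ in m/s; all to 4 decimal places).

1 0.6710 0.1253 0.0465
2 0.9500 -0.0029 -1.0273

phase 1: p=0.1449, T=0.671, ωT=2.179274, cosh=4.476504, sinh=4.363380; start (x,ẋ)=(-0.005400, 0.486200) → end (x,ẋ)=(0.125285, 0.046517)
phase 2: p=0.4507, T=0.279, ωT=0.906136, cosh=1.439412, sinh=1.035330; start (x,ẋ)=(0.125285, 0.046517) → end (x,ẋ)=(-0.002877, -1.027264)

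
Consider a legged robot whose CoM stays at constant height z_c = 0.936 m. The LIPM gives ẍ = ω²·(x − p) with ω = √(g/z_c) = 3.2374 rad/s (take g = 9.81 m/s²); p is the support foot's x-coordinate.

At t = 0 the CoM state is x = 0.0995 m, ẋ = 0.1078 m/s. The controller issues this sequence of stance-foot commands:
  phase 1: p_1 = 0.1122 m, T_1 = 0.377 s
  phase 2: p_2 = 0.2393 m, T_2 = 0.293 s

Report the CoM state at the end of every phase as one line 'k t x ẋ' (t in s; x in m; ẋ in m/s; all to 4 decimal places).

1 0.3770 0.1403 0.1350
2 0.6700 0.1381 -0.1513

phase 1: p=0.1122, T=0.377, ωT=1.220500, cosh=1.841982, sinh=1.546899; start (x,ẋ)=(0.099500, 0.107800) → end (x,ẋ)=(0.140316, 0.134965)
phase 2: p=0.2393, T=0.293, ωT=0.948558, cosh=1.484642, sinh=1.097343; start (x,ẋ)=(0.140316, 0.134965) → end (x,ẋ)=(0.138092, -0.151270)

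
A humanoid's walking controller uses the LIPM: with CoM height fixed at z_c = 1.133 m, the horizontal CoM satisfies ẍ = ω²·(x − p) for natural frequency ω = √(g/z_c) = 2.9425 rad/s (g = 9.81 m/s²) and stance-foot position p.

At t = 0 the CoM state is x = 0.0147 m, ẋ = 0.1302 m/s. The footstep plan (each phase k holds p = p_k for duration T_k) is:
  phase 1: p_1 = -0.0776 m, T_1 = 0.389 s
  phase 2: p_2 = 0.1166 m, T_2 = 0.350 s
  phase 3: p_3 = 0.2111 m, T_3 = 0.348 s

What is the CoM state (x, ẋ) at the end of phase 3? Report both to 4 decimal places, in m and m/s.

x = 0.9663, ẋ = 2.3897

phase 1: p=-0.0776, T=0.389, ωT=1.144632, cosh=1.729814, sinh=1.411473; start (x,ẋ)=(0.014700, 0.130200) → end (x,ẋ)=(0.144517, 0.608568)
phase 2: p=0.1166, T=0.350, ωT=1.029875, cosh=1.578884, sinh=1.221832; start (x,ẋ)=(0.144517, 0.608568) → end (x,ẋ)=(0.413377, 1.061225)
phase 3: p=0.2111, T=0.348, ωT=1.023990, cosh=1.571720, sinh=1.212561; start (x,ẋ)=(0.413377, 1.061225) → end (x,ẋ)=(0.966338, 2.389664)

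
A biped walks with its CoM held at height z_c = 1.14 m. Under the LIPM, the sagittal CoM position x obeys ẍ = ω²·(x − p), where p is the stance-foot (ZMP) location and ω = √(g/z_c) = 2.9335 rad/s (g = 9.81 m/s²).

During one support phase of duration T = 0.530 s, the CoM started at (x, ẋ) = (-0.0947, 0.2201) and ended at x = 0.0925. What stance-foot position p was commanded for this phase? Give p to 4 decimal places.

ωT = 2.9335·0.530 = 1.554755; cosh(ωT) = 2.472584, sinh(ωT) = 2.261343
x(T) = p + (x₀−p)·cosh(ωT) + (ẋ₀/ω)·sinh(ωT) ⇒ p·(1 − cosh) = x(T) − x₀·cosh − (ẋ₀/ω)·sinh
numerator   = 0.0925 − (-0.0947)·2.472584 − (0.2201/2.9335)·2.261343 = 0.156986
denominator = 1 − 2.472584 = -1.472584
p = 0.156986 / -1.472584 = -0.1066

p = -0.1066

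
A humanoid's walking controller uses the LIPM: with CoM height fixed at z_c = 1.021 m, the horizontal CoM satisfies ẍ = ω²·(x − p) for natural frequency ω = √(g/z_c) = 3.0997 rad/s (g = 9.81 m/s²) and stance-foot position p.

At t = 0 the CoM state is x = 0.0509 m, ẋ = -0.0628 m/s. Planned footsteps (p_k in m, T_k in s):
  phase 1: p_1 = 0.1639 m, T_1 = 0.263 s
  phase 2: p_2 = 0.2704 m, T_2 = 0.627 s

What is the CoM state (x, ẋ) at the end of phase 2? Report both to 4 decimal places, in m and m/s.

x = -1.1634, ẋ = -4.3790

phase 1: p=0.1639, T=0.263, ωT=0.815221, cosh=1.351108, sinh=0.908567; start (x,ẋ)=(0.050900, -0.062800) → end (x,ẋ)=(-0.007183, -0.403090)
phase 2: p=0.2704, T=0.627, ωT=1.943512, cosh=3.563216, sinh=3.420016; start (x,ẋ)=(-0.007183, -0.403090) → end (x,ẋ)=(-1.163432, -4.378958)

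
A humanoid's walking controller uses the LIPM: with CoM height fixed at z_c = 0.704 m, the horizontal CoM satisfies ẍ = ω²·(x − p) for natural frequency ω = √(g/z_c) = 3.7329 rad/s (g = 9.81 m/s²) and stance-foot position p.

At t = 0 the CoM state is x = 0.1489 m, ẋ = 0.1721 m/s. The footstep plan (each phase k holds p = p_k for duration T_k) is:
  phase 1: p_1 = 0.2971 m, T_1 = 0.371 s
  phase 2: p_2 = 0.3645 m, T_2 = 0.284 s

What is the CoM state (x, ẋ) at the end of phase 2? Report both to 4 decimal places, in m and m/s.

x = -0.3415, ẋ = -2.4855

phase 1: p=0.2971, T=0.371, ωT=1.384906, cosh=2.122399, sinh=1.872051; start (x,ẋ)=(0.148900, 0.172100) → end (x,ẋ)=(0.068869, -0.670384)
phase 2: p=0.3645, T=0.284, ωT=1.060144, cosh=1.616596, sinh=1.270190; start (x,ẋ)=(0.068869, -0.670384) → end (x,ẋ)=(-0.341527, -2.485472)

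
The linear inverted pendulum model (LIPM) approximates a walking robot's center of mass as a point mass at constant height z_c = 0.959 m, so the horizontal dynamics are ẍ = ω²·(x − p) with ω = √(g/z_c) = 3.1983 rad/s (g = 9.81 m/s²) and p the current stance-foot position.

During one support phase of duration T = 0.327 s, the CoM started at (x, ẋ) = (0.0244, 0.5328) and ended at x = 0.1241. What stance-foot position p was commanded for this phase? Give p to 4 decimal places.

ωT = 3.1983·0.327 = 1.045844; cosh(ωT) = 1.598597, sinh(ωT) = 1.247202
x(T) = p + (x₀−p)·cosh(ωT) + (ẋ₀/ω)·sinh(ωT) ⇒ p·(1 − cosh) = x(T) − x₀·cosh − (ẋ₀/ω)·sinh
numerator   = 0.1241 − (0.0244)·1.598597 − (0.5328/3.1983)·1.247202 = -0.122675
denominator = 1 − 1.598597 = -0.598597
p = -0.122675 / -0.598597 = 0.2049

p = 0.2049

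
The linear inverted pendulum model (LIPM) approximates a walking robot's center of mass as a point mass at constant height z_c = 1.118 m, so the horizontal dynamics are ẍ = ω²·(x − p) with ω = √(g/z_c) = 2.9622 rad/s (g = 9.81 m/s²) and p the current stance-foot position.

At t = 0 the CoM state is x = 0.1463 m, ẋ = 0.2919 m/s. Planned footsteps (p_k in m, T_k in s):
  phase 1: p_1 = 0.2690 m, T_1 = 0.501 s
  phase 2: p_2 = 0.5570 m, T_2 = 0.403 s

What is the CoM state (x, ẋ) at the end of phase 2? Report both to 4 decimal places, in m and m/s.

x = -0.1452, ẋ = -1.7764

phase 1: p=0.2690, T=0.501, ωT=1.484062, cosh=2.318771, sinh=2.092056; start (x,ẋ)=(0.146300, 0.291900) → end (x,ẋ)=(0.190641, -0.083534)
phase 2: p=0.5570, T=0.403, ωT=1.193767, cosh=1.801282, sinh=1.498204; start (x,ẋ)=(0.190641, -0.083534) → end (x,ẋ)=(-0.145164, -1.776360)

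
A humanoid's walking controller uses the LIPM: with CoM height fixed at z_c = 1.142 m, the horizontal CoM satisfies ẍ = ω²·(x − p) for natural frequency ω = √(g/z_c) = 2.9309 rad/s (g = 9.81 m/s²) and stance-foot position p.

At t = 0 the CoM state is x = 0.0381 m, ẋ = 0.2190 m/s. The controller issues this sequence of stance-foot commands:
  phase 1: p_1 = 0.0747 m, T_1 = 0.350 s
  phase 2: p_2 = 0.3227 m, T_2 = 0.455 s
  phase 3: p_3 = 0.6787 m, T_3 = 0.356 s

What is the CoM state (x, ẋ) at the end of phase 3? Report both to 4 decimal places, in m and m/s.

phase 1: p=0.0747, T=0.350, ωT=1.025815, cosh=1.573936, sinh=1.215432; start (x,ẋ)=(0.038100, 0.219000) → end (x,ẋ)=(0.107912, 0.214311)
phase 2: p=0.3227, T=0.455, ωT=1.333560, cosh=2.029032, sinh=1.765494; start (x,ẋ)=(0.107912, 0.214311) → end (x,ẋ)=(0.015984, -0.676571)
phase 3: p=0.6787, T=0.356, ωT=1.043400, cosh=1.595554, sinh=1.243300; start (x,ẋ)=(0.015984, -0.676571) → end (x,ẋ)=(-0.665703, -3.494433)

x = -0.6657, ẋ = -3.4944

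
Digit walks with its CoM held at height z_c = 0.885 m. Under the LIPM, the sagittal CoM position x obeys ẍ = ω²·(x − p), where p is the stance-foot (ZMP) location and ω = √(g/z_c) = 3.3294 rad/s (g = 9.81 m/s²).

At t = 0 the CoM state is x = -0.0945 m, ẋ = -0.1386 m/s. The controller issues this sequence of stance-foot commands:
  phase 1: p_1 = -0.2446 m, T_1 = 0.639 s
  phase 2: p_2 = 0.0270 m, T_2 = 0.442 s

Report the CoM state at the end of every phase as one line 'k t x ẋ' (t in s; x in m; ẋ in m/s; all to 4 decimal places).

phase 1: p=-0.2446, T=0.639, ωT=2.127487, cosh=4.256440, sinh=4.137304; start (x,ẋ)=(-0.094500, -0.138600) → end (x,ẋ)=(0.222059, 1.477646)
phase 2: p=0.0270, T=0.442, ωT=1.471595, cosh=2.292868, sinh=2.063309; start (x,ẋ)=(0.222059, 1.477646) → end (x,ẋ)=(1.389978, 4.728022)

1 0.6390 0.2221 1.4776
2 1.0810 1.3900 4.7280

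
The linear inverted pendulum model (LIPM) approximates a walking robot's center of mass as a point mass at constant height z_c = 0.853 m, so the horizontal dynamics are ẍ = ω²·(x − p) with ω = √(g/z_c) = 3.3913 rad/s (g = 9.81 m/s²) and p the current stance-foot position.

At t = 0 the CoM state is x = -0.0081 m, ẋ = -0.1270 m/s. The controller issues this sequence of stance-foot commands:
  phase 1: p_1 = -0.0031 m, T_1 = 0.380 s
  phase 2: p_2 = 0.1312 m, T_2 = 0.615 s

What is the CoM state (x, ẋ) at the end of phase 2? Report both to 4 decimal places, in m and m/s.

x = -1.0370, ẋ = -3.9089

phase 1: p=-0.0031, T=0.380, ωT=1.288694, cosh=1.951838, sinh=1.676207; start (x,ẋ)=(-0.008100, -0.127000) → end (x,ẋ)=(-0.075631, -0.276306)
phase 2: p=0.1312, T=0.615, ωT=2.085650, cosh=4.087022, sinh=3.962796; start (x,ẋ)=(-0.075631, -0.276306) → end (x,ẋ)=(-1.036992, -3.908878)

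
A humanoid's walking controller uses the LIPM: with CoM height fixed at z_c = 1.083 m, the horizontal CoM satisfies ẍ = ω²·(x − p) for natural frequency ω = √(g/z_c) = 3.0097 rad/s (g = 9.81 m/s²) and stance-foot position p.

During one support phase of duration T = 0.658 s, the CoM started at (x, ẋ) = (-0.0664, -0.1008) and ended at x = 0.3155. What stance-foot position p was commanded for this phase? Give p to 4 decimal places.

ωT = 3.0097·0.658 = 1.980383; cosh(ωT) = 3.691766, sinh(ωT) = 3.553749
x(T) = p + (x₀−p)·cosh(ωT) + (ẋ₀/ω)·sinh(ωT) ⇒ p·(1 − cosh) = x(T) − x₀·cosh − (ẋ₀/ω)·sinh
numerator   = 0.3155 − (-0.0664)·3.691766 − (-0.1008/3.0097)·3.553749 = 0.679654
denominator = 1 − 3.691766 = -2.691766
p = 0.679654 / -2.691766 = -0.2525

p = -0.2525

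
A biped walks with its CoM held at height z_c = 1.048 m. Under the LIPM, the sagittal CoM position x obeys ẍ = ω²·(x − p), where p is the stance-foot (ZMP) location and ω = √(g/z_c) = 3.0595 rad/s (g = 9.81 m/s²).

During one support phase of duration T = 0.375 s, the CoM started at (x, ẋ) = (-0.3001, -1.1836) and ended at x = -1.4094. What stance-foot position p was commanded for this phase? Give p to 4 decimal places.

ωT = 3.0595·0.375 = 1.147312; cosh(ωT) = 1.733603, sinh(ωT) = 1.416114
x(T) = p + (x₀−p)·cosh(ωT) + (ẋ₀/ω)·sinh(ωT) ⇒ p·(1 − cosh) = x(T) − x₀·cosh − (ẋ₀/ω)·sinh
numerator   = -1.4094 − (-0.3001)·1.733603 − (-1.1836/3.0595)·1.416114 = -0.341307
denominator = 1 − 1.733603 = -0.733603
p = -0.341307 / -0.733603 = 0.4652

p = 0.4652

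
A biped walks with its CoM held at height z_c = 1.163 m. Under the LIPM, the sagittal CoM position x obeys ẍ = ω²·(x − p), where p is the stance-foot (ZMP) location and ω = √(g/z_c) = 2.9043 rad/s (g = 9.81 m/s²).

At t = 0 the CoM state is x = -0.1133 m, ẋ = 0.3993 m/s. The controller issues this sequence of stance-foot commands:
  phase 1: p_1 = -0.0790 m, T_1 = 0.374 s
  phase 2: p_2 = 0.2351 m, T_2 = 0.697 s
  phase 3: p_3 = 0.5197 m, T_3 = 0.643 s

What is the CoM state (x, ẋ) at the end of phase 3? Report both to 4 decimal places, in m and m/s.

phase 1: p=-0.0790, T=0.374, ωT=1.086208, cosh=1.650256, sinh=1.312762; start (x,ẋ)=(-0.113300, 0.399300) → end (x,ẋ)=(0.044882, 0.528173)
phase 2: p=0.2351, T=0.697, ωT=2.024297, cosh=3.851437, sinh=3.719350; start (x,ẋ)=(0.044882, 0.528173) → end (x,ẋ)=(0.178886, -0.020527)
phase 3: p=0.5197, T=0.643, ωT=1.867465, cosh=3.313192, sinh=3.158677; start (x,ẋ)=(0.178886, -0.020527) → end (x,ẋ)=(-0.631807, -3.194550)

x = -0.6318, ẋ = -3.1945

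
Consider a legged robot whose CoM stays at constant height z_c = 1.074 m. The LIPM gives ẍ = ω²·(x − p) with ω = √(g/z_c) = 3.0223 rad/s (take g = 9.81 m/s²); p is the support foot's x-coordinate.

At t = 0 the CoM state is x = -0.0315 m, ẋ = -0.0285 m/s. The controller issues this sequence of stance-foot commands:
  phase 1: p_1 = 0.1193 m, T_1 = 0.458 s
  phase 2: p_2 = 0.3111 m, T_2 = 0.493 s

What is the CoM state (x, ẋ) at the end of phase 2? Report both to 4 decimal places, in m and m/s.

phase 1: p=0.1193, T=0.458, ωT=1.384213, cosh=2.121103, sinh=1.870582; start (x,ẋ)=(-0.031500, -0.028500) → end (x,ẋ)=(-0.218202, -0.912993)
phase 2: p=0.3111, T=0.493, ωT=1.489994, cosh=2.331221, sinh=2.105847; start (x,ẋ)=(-0.218202, -0.912993) → end (x,ẋ)=(-1.558965, -5.497131)

x = -1.5590, ẋ = -5.4971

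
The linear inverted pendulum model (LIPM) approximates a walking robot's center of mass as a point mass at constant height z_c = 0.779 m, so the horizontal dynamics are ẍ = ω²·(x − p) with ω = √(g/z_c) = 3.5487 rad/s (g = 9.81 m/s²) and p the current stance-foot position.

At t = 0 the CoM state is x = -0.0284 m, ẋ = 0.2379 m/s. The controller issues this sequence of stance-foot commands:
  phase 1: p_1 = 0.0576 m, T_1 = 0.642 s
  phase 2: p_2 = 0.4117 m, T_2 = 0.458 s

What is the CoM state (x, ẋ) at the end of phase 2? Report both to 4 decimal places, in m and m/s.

phase 1: p=0.0576, T=0.642, ωT=2.278265, cosh=4.931099, sinh=4.828637; start (x,ẋ)=(-0.028400, 0.237900) → end (x,ẋ)=(-0.042769, -0.300535)
phase 2: p=0.4117, T=0.458, ωT=1.625305, cosh=2.638409, sinh=2.441557; start (x,ẋ)=(-0.042769, -0.300535) → end (x,ẋ)=(-0.994148, -4.730616)

x = -0.9941, ẋ = -4.7306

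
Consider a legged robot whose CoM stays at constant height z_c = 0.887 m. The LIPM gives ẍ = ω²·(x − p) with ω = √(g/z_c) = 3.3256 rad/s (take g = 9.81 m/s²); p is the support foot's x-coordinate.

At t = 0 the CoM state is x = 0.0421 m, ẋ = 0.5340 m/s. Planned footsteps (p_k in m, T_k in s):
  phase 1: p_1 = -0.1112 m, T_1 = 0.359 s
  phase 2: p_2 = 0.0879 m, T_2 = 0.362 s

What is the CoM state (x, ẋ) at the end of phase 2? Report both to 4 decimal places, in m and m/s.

phase 1: p=-0.1112, T=0.359, ωT=1.193890, cosh=1.801467, sinh=1.498427; start (x,ẋ)=(0.042100, 0.534000) → end (x,ẋ)=(0.405571, 1.725903)
phase 2: p=0.0879, T=0.362, ωT=1.203867, cosh=1.816507, sinh=1.516475; start (x,ẋ)=(0.405571, 1.725903) → end (x,ẋ)=(1.451964, 4.737190)

x = 1.4520, ẋ = 4.7372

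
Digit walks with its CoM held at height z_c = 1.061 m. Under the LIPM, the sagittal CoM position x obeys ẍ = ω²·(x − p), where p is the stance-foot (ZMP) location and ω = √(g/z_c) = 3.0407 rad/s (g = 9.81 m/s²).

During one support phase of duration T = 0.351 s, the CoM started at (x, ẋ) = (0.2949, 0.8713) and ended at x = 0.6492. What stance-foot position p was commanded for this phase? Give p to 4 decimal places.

p = 0.3157

ωT = 3.0407·0.351 = 1.067286; cosh(ωT) = 1.625709, sinh(ωT) = 1.281768
x(T) = p + (x₀−p)·cosh(ωT) + (ẋ₀/ω)·sinh(ωT) ⇒ p·(1 − cosh) = x(T) − x₀·cosh − (ẋ₀/ω)·sinh
numerator   = 0.6492 − (0.2949)·1.625709 − (0.8713/3.0407)·1.281768 = -0.197507
denominator = 1 − 1.625709 = -0.625709
p = -0.197507 / -0.625709 = 0.3157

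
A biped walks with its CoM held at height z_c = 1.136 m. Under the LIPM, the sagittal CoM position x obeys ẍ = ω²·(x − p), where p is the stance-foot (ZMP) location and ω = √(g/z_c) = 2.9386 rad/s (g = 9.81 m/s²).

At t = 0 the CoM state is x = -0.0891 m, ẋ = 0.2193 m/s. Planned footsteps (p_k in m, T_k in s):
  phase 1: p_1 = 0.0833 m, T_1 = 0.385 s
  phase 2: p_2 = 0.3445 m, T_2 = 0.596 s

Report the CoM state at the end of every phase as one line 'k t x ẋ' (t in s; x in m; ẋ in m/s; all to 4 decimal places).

phase 1: p=0.0833, T=0.385, ωT=1.131361, cosh=1.711233, sinh=1.388639; start (x,ẋ)=(-0.089100, 0.219300) → end (x,ẋ)=(-0.108086, -0.328232)
phase 2: p=0.3445, T=0.596, ωT=1.751406, cosh=2.968113, sinh=2.794584; start (x,ẋ)=(-0.108086, -0.328232) → end (x,ẋ)=(-1.310972, -4.690940)

1 0.3850 -0.1081 -0.3282
2 0.9810 -1.3110 -4.6909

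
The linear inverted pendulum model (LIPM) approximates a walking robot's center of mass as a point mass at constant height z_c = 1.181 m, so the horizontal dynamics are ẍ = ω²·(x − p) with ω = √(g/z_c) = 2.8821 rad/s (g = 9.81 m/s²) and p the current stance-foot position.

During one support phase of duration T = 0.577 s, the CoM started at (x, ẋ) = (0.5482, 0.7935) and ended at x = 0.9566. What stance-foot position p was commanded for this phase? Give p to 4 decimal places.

ωT = 2.8821·0.577 = 1.662972; cosh(ωT) = 2.732269, sinh(ωT) = 2.542694
x(T) = p + (x₀−p)·cosh(ωT) + (ẋ₀/ω)·sinh(ωT) ⇒ p·(1 − cosh) = x(T) − x₀·cosh − (ẋ₀/ω)·sinh
numerator   = 0.9566 − (0.5482)·2.732269 − (0.7935/2.8821)·2.542694 = -1.241285
denominator = 1 − 2.732269 = -1.732269
p = -1.241285 / -1.732269 = 0.7166

p = 0.7166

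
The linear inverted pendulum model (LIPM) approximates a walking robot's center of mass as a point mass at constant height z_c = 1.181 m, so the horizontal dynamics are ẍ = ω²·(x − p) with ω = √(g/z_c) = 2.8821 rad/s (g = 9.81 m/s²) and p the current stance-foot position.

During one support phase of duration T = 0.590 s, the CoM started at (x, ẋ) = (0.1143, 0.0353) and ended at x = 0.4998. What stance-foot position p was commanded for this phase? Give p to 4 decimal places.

ωT = 2.8821·0.590 = 1.700439; cosh(ωT) = 2.829477, sinh(ωT) = 2.646874
x(T) = p + (x₀−p)·cosh(ωT) + (ẋ₀/ω)·sinh(ωT) ⇒ p·(1 − cosh) = x(T) − x₀·cosh − (ẋ₀/ω)·sinh
numerator   = 0.4998 − (0.1143)·2.829477 − (0.0353/2.8821)·2.646874 = 0.143972
denominator = 1 − 2.829477 = -1.829477
p = 0.143972 / -1.829477 = -0.0787

p = -0.0787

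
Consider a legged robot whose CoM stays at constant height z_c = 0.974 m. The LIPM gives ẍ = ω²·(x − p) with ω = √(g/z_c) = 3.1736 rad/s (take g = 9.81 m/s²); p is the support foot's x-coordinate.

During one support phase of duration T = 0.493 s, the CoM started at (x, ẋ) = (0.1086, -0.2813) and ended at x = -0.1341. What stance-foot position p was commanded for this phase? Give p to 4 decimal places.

ωT = 3.1736·0.493 = 1.564585; cosh(ωT) = 2.494932, sinh(ωT) = 2.285757
x(T) = p + (x₀−p)·cosh(ωT) + (ẋ₀/ω)·sinh(ωT) ⇒ p·(1 − cosh) = x(T) − x₀·cosh − (ẋ₀/ω)·sinh
numerator   = -0.1341 − (0.1086)·2.494932 − (-0.2813/3.1736)·2.285757 = -0.202446
denominator = 1 − 2.494932 = -1.494932
p = -0.202446 / -1.494932 = 0.1354

p = 0.1354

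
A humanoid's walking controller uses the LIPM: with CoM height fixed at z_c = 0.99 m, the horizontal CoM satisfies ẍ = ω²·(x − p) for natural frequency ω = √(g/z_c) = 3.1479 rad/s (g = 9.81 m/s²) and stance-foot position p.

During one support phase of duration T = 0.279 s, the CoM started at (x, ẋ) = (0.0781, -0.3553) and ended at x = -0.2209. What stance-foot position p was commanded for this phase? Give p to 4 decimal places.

ωT = 3.1479·0.279 = 0.878264; cosh(ωT) = 1.411111, sinh(ωT) = 0.995607
x(T) = p + (x₀−p)·cosh(ωT) + (ẋ₀/ω)·sinh(ωT) ⇒ p·(1 − cosh) = x(T) − x₀·cosh − (ẋ₀/ω)·sinh
numerator   = -0.2209 − (0.0781)·1.411111 − (-0.3553/3.1479)·0.995607 = -0.218735
denominator = 1 − 1.411111 = -0.411111
p = -0.218735 / -0.411111 = 0.5321

p = 0.5321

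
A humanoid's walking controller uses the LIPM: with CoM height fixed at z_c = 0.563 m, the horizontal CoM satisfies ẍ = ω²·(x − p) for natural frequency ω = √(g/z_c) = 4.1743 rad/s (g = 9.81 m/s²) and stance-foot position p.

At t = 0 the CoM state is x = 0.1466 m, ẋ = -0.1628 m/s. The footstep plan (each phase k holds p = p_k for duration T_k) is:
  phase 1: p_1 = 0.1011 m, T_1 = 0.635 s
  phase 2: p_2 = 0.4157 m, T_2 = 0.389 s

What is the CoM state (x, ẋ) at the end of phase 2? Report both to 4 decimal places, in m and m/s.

phase 1: p=0.1011, T=0.635, ωT=2.650680, cosh=7.117138, sinh=7.046535; start (x,ẋ)=(0.146600, -0.162800) → end (x,ẋ)=(0.150111, 0.179683)
phase 2: p=0.4157, T=0.389, ωT=1.623803, cosh=2.634745, sinh=2.437597; start (x,ẋ)=(0.150111, 0.179683) → end (x,ẋ)=(-0.179133, -2.229019)

x = -0.1791, ẋ = -2.2290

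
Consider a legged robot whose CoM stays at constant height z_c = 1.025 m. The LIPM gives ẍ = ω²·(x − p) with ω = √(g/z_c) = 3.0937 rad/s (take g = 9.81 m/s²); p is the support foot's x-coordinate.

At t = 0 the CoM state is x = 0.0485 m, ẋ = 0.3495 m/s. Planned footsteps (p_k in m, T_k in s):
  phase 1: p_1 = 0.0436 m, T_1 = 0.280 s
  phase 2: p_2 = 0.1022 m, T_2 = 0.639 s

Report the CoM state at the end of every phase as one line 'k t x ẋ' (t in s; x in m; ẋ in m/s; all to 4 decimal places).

1 0.2800 0.1610 0.5039
2 0.9190 0.8953 2.4983

phase 1: p=0.0436, T=0.280, ωT=0.866236, cosh=1.399237, sinh=0.978706; start (x,ẋ)=(0.048500, 0.349500) → end (x,ẋ)=(0.161022, 0.503870)
phase 2: p=0.1022, T=0.639, ωT=1.976874, cosh=3.679321, sinh=3.540819; start (x,ẋ)=(0.161022, 0.503870) → end (x,ẋ)=(0.895318, 2.498250)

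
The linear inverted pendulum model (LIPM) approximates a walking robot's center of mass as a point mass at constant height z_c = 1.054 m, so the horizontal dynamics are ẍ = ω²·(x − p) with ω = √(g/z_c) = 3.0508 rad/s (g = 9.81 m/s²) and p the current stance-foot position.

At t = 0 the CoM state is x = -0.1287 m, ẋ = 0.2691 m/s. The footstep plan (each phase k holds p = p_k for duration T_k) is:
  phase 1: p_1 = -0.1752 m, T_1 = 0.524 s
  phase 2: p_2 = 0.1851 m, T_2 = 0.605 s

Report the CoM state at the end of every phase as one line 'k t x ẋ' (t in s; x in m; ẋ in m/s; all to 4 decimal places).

1 0.5240 0.1537 1.0292
2 1.1290 1.1248 3.0446

phase 1: p=-0.1752, T=0.524, ωT=1.598619, cosh=2.574187, sinh=2.372011; start (x,ẋ)=(-0.128700, 0.269100) → end (x,ẋ)=(0.153726, 1.029212)
phase 2: p=0.1851, T=0.605, ωT=1.845734, cosh=3.245328, sinh=3.087418; start (x,ẋ)=(0.153726, 1.029212) → end (x,ẋ)=(1.124848, 3.044619)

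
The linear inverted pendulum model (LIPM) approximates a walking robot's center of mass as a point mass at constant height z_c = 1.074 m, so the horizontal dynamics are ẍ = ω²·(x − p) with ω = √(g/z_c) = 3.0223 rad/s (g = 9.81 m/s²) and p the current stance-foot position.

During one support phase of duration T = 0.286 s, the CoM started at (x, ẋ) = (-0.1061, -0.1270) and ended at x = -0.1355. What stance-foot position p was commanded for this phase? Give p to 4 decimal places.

p = -0.1353

ωT = 3.0223·0.286 = 0.864378; cosh(ωT) = 1.397421, sinh(ωT) = 0.976108
x(T) = p + (x₀−p)·cosh(ωT) + (ẋ₀/ω)·sinh(ωT) ⇒ p·(1 − cosh) = x(T) − x₀·cosh − (ẋ₀/ω)·sinh
numerator   = -0.1355 − (-0.1061)·1.397421 − (-0.1270/3.0223)·0.976108 = 0.053783
denominator = 1 − 1.397421 = -0.397421
p = 0.053783 / -0.397421 = -0.1353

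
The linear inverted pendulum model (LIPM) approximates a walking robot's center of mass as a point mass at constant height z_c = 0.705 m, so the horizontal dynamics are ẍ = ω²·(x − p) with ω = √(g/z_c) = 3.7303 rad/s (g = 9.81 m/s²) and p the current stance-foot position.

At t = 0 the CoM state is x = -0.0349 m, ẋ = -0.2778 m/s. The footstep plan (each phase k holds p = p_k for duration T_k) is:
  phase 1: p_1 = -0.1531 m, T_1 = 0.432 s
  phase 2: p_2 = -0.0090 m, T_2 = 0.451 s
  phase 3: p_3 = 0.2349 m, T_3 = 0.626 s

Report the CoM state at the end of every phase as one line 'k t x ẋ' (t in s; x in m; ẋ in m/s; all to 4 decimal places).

1 0.4320 -0.0243 0.3369
2 0.8830 0.1828 0.7889
3 1.5090 1.0457 3.1197

phase 1: p=-0.1531, T=0.432, ωT=1.611490, cosh=2.604930, sinh=2.405339; start (x,ẋ)=(-0.034900, -0.277800) → end (x,ẋ)=(-0.024326, 0.336916)
phase 2: p=-0.0090, T=0.451, ωT=1.682365, cosh=2.782098, sinh=2.596164; start (x,ẋ)=(-0.024326, 0.336916) → end (x,ẋ)=(0.182844, 0.788911)
phase 3: p=0.2349, T=0.626, ωT=2.335168, cosh=5.213994, sinh=5.117200; start (x,ẋ)=(0.182844, 0.788911) → end (x,ẋ)=(1.045705, 3.119704)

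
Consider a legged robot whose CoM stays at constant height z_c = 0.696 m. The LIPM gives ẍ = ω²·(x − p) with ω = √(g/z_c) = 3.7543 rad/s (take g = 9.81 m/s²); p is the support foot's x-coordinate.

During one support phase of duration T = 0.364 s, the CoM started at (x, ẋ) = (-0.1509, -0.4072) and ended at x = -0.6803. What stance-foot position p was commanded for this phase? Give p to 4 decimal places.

ωT = 3.7543·0.364 = 1.366565; cosh(ωT) = 2.088419, sinh(ωT) = 1.833438
x(T) = p + (x₀−p)·cosh(ωT) + (ẋ₀/ω)·sinh(ωT) ⇒ p·(1 − cosh) = x(T) − x₀·cosh − (ẋ₀/ω)·sinh
numerator   = -0.6803 − (-0.1509)·2.088419 − (-0.4072/3.7543)·1.833438 = -0.166299
denominator = 1 − 2.088419 = -1.088419
p = -0.166299 / -1.088419 = 0.1528

p = 0.1528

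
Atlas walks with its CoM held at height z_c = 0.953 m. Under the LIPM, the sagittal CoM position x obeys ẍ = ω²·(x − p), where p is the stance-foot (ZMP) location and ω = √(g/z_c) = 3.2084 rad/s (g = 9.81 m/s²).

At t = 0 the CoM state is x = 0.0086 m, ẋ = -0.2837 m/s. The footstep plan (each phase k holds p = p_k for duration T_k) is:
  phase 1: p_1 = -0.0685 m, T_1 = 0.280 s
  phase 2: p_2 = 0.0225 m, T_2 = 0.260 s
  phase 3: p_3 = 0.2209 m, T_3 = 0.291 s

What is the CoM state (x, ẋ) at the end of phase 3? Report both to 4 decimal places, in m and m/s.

x = -0.4204, ẋ = -1.7945

phase 1: p=-0.0685, T=0.280, ωT=0.898352, cosh=1.431397, sinh=1.024156; start (x,ẋ)=(0.008600, -0.283700) → end (x,ẋ)=(-0.048699, -0.152744)
phase 2: p=0.0225, T=0.260, ωT=0.834184, cosh=1.368581, sinh=0.934353; start (x,ẋ)=(-0.048699, -0.152744) → end (x,ẋ)=(-0.119425, -0.422483)
phase 3: p=0.2209, T=0.291, ωT=0.933644, cosh=1.468441, sinh=1.075322; start (x,ẋ)=(-0.119425, -0.422483) → end (x,ẋ)=(-0.420445, -1.794532)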